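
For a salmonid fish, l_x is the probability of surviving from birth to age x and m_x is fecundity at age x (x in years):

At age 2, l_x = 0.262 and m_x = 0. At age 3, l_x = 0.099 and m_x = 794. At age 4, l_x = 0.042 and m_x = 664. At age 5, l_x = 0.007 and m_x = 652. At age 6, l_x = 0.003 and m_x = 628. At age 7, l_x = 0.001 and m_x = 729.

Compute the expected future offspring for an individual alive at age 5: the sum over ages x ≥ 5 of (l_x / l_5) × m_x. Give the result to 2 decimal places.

l_5 = 0.007. Conditional survival from age 5 to x is l_x / l_5.
  x=5: (0.007/0.007) × 652 = 652.0000
  x=6: (0.003/0.007) × 628 = 269.1429
  x=7: (0.001/0.007) × 729 = 104.1429
Sum = 652.0000 + 269.1429 + 104.1429 = 1025.2857

1025.29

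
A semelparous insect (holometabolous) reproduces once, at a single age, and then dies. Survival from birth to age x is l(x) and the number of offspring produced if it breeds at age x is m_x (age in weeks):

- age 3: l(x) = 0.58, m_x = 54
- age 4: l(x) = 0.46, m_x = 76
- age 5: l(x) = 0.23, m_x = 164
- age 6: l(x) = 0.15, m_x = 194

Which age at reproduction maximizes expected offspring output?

Expected offspring if breeding at age x = l(x) × m_x:
  age 3: 0.58 × 54 = 31.320
  age 4: 0.46 × 76 = 34.960
  age 5: 0.23 × 164 = 37.720
  age 6: 0.15 × 194 = 29.100
Maximum at age 5 (37.720).

5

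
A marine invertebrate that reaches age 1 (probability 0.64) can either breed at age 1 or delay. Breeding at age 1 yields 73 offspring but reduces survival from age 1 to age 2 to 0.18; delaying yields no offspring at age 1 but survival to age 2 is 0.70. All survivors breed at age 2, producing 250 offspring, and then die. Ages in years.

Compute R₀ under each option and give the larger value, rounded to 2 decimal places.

breed at age 1: R₀ = 0.64 × (73 + 0.18 × 250) = 0.64 × 118.0000 = 75.5200
delay to age 2: R₀ = 0.64 × (0.70 × 250) = 0.64 × 175.0000 = 112.0000
Higher: delay to age 2 (112.0000).

112.00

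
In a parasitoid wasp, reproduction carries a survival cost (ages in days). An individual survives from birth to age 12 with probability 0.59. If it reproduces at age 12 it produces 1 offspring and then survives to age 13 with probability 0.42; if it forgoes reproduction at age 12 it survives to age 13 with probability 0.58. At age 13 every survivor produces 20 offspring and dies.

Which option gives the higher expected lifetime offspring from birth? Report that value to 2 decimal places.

6.84

breed at age 12: R₀ = 0.59 × (1 + 0.42 × 20) = 0.59 × 9.4000 = 5.5460
delay to age 13: R₀ = 0.59 × (0.58 × 20) = 0.59 × 11.6000 = 6.8440
Higher: delay to age 13 (6.8440).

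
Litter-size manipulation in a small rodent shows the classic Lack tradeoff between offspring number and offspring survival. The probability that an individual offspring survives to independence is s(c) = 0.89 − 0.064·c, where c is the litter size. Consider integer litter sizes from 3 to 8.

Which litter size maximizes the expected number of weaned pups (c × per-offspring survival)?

Expected weaned pups = c × s(c):
  c=3: 3 × 0.698 = 2.094
  c=4: 4 × 0.634 = 2.536
  c=5: 5 × 0.570 = 2.850
  c=6: 6 × 0.506 = 3.036
  c=7: 7 × 0.442 = 3.094
  c=8: 8 × 0.378 = 3.024
Maximum at c = 7 (3.094 weaned pups).

7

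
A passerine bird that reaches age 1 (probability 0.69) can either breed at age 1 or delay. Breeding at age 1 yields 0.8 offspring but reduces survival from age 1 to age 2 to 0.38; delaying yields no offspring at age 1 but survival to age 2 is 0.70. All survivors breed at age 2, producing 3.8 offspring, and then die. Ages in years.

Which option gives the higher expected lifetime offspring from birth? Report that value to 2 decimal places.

breed at age 1: R₀ = 0.69 × (0.8 + 0.38 × 3.8) = 0.69 × 2.2440 = 1.5484
delay to age 2: R₀ = 0.69 × (0.70 × 3.8) = 0.69 × 2.6600 = 1.8354
Higher: delay to age 2 (1.8354).

1.84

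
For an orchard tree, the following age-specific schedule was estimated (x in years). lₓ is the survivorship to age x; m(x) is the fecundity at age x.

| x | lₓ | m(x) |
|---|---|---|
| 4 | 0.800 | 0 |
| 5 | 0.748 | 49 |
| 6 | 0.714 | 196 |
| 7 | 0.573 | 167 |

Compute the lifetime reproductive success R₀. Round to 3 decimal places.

272.287

R₀ = Σ lₓ m(x):
  age 4: 0.800 × 0 = 0.0000
  age 5: 0.748 × 49 = 36.6520
  age 6: 0.714 × 196 = 139.9440
  age 7: 0.573 × 167 = 95.6910
R₀ = 0.0000 + 36.6520 + 139.9440 + 95.6910 = 272.2870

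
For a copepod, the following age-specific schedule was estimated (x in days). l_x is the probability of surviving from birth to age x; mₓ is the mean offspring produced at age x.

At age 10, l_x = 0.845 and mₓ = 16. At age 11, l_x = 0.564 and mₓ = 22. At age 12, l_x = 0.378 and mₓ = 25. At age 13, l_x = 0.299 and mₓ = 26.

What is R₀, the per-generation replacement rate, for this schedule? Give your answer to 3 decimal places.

43.152

R₀ = Σ l_x mₓ:
  age 10: 0.845 × 16 = 13.5200
  age 11: 0.564 × 22 = 12.4080
  age 12: 0.378 × 25 = 9.4500
  age 13: 0.299 × 26 = 7.7740
R₀ = 13.5200 + 12.4080 + 9.4500 + 7.7740 = 43.1520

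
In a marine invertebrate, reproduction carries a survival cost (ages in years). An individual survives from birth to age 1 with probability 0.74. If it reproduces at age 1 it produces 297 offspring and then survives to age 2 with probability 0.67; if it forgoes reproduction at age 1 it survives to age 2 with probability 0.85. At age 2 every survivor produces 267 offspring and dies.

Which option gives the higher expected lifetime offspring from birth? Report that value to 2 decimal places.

352.16

breed at age 1: R₀ = 0.74 × (297 + 0.67 × 267) = 0.74 × 475.8900 = 352.1586
delay to age 2: R₀ = 0.74 × (0.85 × 267) = 0.74 × 226.9500 = 167.9430
Higher: breed at age 1 (352.1586).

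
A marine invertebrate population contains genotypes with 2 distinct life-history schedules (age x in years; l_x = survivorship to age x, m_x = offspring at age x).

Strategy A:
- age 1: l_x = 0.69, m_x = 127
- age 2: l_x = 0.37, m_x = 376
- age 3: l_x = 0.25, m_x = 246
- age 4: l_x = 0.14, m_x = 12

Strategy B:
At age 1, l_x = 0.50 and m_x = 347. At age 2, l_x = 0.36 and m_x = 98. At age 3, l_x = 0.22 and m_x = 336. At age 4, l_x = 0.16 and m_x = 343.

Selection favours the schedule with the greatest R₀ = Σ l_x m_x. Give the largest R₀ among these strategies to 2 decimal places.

Strategy A: R₀ = 0.69×127 + 0.37×376 + 0.25×246 + 0.14×12 = 289.9300
Strategy B: R₀ = 0.50×347 + 0.36×98 + 0.22×336 + 0.16×343 = 337.5800
Highest R₀: strategy B with 337.5800.

337.58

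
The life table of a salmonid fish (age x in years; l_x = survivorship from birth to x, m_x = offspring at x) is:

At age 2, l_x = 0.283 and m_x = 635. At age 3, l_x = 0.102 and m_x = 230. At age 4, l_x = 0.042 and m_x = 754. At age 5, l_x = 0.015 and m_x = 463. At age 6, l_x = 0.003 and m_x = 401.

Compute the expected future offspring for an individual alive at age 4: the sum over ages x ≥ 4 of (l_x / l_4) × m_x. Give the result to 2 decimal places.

948.00

l_4 = 0.042. Conditional survival from age 4 to x is l_x / l_4.
  x=4: (0.042/0.042) × 754 = 754.0000
  x=5: (0.015/0.042) × 463 = 165.3571
  x=6: (0.003/0.042) × 401 = 28.6429
Sum = 754.0000 + 165.3571 + 28.6429 = 948.0000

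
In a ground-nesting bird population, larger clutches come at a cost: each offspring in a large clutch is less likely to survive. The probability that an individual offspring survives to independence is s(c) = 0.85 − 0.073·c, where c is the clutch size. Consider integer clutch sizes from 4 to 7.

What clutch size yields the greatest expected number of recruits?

Expected recruits = c × s(c):
  c=4: 4 × 0.558 = 2.232
  c=5: 5 × 0.485 = 2.425
  c=6: 6 × 0.412 = 2.472
  c=7: 7 × 0.339 = 2.373
Maximum at c = 6 (2.472 recruits).

6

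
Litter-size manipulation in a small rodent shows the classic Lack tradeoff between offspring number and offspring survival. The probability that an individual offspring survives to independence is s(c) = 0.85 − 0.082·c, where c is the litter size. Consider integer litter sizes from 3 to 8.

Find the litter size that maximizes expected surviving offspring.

5

Expected surviving offspring = c × s(c):
  c=3: 3 × 0.604 = 1.812
  c=4: 4 × 0.522 = 2.088
  c=5: 5 × 0.440 = 2.200
  c=6: 6 × 0.358 = 2.148
  c=7: 7 × 0.276 = 1.932
  c=8: 8 × 0.194 = 1.552
Maximum at c = 5 (2.200 surviving offspring).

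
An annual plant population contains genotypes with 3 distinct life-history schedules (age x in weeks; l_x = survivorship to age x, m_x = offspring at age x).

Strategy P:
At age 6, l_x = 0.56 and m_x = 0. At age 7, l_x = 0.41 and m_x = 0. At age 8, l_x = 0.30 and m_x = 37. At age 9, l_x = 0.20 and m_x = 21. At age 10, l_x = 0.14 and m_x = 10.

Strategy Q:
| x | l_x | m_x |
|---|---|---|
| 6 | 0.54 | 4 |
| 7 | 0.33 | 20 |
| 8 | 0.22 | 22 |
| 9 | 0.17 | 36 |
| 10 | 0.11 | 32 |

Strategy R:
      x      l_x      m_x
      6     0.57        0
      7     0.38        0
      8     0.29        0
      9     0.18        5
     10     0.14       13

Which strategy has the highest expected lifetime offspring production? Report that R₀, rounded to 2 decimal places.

23.24

Strategy P: R₀ = 0.56×0 + 0.41×0 + 0.30×37 + 0.20×21 + 0.14×10 = 16.7000
Strategy Q: R₀ = 0.54×4 + 0.33×20 + 0.22×22 + 0.17×36 + 0.11×32 = 23.2400
Strategy R: R₀ = 0.57×0 + 0.38×0 + 0.29×0 + 0.18×5 + 0.14×13 = 2.7200
Highest R₀: strategy Q with 23.2400.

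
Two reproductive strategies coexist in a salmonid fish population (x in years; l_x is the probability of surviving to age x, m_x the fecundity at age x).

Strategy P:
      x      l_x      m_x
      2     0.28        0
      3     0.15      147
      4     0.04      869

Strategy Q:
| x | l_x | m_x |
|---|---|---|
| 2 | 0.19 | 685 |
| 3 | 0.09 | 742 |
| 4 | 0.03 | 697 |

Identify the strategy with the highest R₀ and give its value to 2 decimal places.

217.84

Strategy P: R₀ = 0.28×0 + 0.15×147 + 0.04×869 = 56.8100
Strategy Q: R₀ = 0.19×685 + 0.09×742 + 0.03×697 = 217.8400
Highest R₀: strategy Q with 217.8400.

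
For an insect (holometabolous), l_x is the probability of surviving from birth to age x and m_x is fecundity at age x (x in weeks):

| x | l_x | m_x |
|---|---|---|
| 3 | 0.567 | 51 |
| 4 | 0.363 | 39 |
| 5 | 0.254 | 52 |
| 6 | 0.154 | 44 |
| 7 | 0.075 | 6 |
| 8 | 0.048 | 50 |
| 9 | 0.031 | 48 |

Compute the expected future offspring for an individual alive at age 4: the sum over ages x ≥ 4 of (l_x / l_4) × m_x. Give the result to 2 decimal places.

106.00

l_4 = 0.363. Conditional survival from age 4 to x is l_x / l_4.
  x=4: (0.363/0.363) × 39 = 39.0000
  x=5: (0.254/0.363) × 52 = 36.3857
  x=6: (0.154/0.363) × 44 = 18.6667
  x=7: (0.075/0.363) × 6 = 1.2397
  x=8: (0.048/0.363) × 50 = 6.6116
  x=9: (0.031/0.363) × 48 = 4.0992
Sum = 39.0000 + 36.3857 + 18.6667 + 1.2397 + 6.6116 + 4.0992 = 106.0028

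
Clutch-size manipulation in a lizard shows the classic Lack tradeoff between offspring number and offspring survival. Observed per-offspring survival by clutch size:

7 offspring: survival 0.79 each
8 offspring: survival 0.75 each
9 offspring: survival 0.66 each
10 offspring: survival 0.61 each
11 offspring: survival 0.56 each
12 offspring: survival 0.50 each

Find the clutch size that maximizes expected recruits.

11

Expected recruits = c × s(c):
  c=7: 7 × 0.79 = 5.530
  c=8: 8 × 0.75 = 6.000
  c=9: 9 × 0.66 = 5.940
  c=10: 10 × 0.61 = 6.100
  c=11: 11 × 0.56 = 6.160
  c=12: 12 × 0.50 = 6.000
Maximum at c = 11 (6.160 recruits).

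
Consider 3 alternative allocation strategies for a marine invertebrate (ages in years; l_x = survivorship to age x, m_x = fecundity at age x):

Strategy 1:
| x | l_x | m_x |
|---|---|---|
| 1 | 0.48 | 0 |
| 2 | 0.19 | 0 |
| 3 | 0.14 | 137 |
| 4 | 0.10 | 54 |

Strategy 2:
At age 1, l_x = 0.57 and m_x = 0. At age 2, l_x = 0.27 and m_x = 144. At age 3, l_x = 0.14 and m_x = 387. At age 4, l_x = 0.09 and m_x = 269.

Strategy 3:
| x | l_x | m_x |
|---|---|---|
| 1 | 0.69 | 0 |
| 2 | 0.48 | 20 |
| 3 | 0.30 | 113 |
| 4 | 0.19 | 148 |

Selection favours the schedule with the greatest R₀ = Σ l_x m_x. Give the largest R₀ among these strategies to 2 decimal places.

117.27

Strategy 1: R₀ = 0.48×0 + 0.19×0 + 0.14×137 + 0.10×54 = 24.5800
Strategy 2: R₀ = 0.57×0 + 0.27×144 + 0.14×387 + 0.09×269 = 117.2700
Strategy 3: R₀ = 0.69×0 + 0.48×20 + 0.30×113 + 0.19×148 = 71.6200
Highest R₀: strategy 2 with 117.2700.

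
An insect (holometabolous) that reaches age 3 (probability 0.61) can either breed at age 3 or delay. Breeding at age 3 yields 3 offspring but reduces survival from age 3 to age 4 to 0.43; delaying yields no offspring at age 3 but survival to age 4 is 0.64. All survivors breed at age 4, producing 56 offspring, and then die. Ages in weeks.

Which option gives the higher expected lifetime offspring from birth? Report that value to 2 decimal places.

21.86

breed at age 3: R₀ = 0.61 × (3 + 0.43 × 56) = 0.61 × 27.0800 = 16.5188
delay to age 4: R₀ = 0.61 × (0.64 × 56) = 0.61 × 35.8400 = 21.8624
Higher: delay to age 4 (21.8624).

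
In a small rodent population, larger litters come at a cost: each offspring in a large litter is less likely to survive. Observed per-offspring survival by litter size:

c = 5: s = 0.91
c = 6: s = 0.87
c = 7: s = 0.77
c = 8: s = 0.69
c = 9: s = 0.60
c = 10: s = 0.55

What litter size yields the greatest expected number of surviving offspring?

8

Expected surviving offspring = c × s(c):
  c=5: 5 × 0.91 = 4.550
  c=6: 6 × 0.87 = 5.220
  c=7: 7 × 0.77 = 5.390
  c=8: 8 × 0.69 = 5.520
  c=9: 9 × 0.60 = 5.400
  c=10: 10 × 0.55 = 5.500
Maximum at c = 8 (5.520 surviving offspring).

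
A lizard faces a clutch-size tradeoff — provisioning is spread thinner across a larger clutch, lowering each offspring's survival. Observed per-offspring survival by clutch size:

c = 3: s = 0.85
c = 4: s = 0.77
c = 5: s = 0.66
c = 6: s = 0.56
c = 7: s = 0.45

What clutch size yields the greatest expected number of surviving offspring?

Expected surviving offspring = c × s(c):
  c=3: 3 × 0.85 = 2.550
  c=4: 4 × 0.77 = 3.080
  c=5: 5 × 0.66 = 3.300
  c=6: 6 × 0.56 = 3.360
  c=7: 7 × 0.45 = 3.150
Maximum at c = 6 (3.360 surviving offspring).

6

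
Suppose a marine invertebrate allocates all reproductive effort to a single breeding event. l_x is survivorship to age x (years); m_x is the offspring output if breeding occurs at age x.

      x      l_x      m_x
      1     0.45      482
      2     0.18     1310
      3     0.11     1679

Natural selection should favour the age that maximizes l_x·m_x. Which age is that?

Expected offspring if breeding at age x = l_x × m_x:
  age 1: 0.45 × 482 = 216.900
  age 2: 0.18 × 1310 = 235.800
  age 3: 0.11 × 1679 = 184.690
Maximum at age 2 (235.800).

2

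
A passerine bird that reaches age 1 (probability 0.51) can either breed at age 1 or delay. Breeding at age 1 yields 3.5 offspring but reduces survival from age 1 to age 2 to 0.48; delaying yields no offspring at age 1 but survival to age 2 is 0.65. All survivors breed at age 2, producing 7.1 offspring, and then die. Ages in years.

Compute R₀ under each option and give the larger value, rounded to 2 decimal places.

breed at age 1: R₀ = 0.51 × (3.5 + 0.48 × 7.1) = 0.51 × 6.9080 = 3.5231
delay to age 2: R₀ = 0.51 × (0.65 × 7.1) = 0.51 × 4.6150 = 2.3537
Higher: breed at age 1 (3.5231).

3.52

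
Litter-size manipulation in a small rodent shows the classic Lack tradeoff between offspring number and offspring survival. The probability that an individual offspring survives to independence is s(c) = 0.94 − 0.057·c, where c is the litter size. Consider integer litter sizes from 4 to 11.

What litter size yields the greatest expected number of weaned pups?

8

Expected weaned pups = c × s(c):
  c=4: 4 × 0.712 = 2.848
  c=5: 5 × 0.655 = 3.275
  c=6: 6 × 0.598 = 3.588
  c=7: 7 × 0.541 = 3.787
  c=8: 8 × 0.484 = 3.872
  c=9: 9 × 0.427 = 3.843
  c=10: 10 × 0.370 = 3.700
  c=11: 11 × 0.313 = 3.443
Maximum at c = 8 (3.872 weaned pups).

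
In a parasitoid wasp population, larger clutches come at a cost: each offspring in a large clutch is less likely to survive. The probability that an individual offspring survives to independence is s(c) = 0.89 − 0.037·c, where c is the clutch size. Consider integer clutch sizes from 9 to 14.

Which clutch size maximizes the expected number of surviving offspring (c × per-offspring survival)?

Expected surviving offspring = c × s(c):
  c=9: 9 × 0.557 = 5.013
  c=10: 10 × 0.520 = 5.200
  c=11: 11 × 0.483 = 5.313
  c=12: 12 × 0.446 = 5.352
  c=13: 13 × 0.409 = 5.317
  c=14: 14 × 0.372 = 5.208
Maximum at c = 12 (5.352 surviving offspring).

12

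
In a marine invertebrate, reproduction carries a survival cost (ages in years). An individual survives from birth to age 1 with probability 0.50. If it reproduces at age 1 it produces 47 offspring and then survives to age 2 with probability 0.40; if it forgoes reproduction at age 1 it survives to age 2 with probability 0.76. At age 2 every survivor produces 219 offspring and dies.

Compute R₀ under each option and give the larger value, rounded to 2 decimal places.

83.22

breed at age 1: R₀ = 0.50 × (47 + 0.40 × 219) = 0.50 × 134.6000 = 67.3000
delay to age 2: R₀ = 0.50 × (0.76 × 219) = 0.50 × 166.4400 = 83.2200
Higher: delay to age 2 (83.2200).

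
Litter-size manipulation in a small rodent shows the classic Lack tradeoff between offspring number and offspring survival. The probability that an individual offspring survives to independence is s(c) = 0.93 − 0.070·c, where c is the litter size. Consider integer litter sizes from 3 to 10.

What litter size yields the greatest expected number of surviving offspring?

Expected surviving offspring = c × s(c):
  c=3: 3 × 0.720 = 2.160
  c=4: 4 × 0.650 = 2.600
  c=5: 5 × 0.580 = 2.900
  c=6: 6 × 0.510 = 3.060
  c=7: 7 × 0.440 = 3.080
  c=8: 8 × 0.370 = 2.960
  c=9: 9 × 0.300 = 2.700
  c=10: 10 × 0.230 = 2.300
Maximum at c = 7 (3.080 surviving offspring).

7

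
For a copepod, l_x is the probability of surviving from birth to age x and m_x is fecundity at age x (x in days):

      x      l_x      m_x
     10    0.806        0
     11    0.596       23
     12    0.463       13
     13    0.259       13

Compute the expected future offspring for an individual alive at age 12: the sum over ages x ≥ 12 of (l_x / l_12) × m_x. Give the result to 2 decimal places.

l_12 = 0.463. Conditional survival from age 12 to x is l_x / l_12.
  x=12: (0.463/0.463) × 13 = 13.0000
  x=13: (0.259/0.463) × 13 = 7.2721
Sum = 13.0000 + 7.2721 = 20.2721

20.27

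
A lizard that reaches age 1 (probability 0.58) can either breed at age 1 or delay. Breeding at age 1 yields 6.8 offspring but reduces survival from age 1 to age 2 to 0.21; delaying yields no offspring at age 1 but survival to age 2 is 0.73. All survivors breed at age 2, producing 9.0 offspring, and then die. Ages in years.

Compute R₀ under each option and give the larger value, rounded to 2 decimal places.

breed at age 1: R₀ = 0.58 × (6.8 + 0.21 × 9.0) = 0.58 × 8.6900 = 5.0402
delay to age 2: R₀ = 0.58 × (0.73 × 9.0) = 0.58 × 6.5700 = 3.8106
Higher: breed at age 1 (5.0402).

5.04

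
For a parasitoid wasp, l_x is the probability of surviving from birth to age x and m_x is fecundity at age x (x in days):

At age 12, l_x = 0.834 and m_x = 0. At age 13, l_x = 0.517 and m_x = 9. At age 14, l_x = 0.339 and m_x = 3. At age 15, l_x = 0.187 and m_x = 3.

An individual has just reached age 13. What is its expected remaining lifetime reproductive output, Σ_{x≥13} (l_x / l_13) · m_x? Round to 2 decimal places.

12.05

l_13 = 0.517. Conditional survival from age 13 to x is l_x / l_13.
  x=13: (0.517/0.517) × 9 = 9.0000
  x=14: (0.339/0.517) × 3 = 1.9671
  x=15: (0.187/0.517) × 3 = 1.0851
Sum = 9.0000 + 1.9671 + 1.0851 = 12.0522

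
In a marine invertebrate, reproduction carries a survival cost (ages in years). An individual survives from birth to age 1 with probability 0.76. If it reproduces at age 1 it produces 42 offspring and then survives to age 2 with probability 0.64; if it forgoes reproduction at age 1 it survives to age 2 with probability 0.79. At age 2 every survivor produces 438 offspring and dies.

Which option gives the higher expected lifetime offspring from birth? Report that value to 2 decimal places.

breed at age 1: R₀ = 0.76 × (42 + 0.64 × 438) = 0.76 × 322.3200 = 244.9632
delay to age 2: R₀ = 0.76 × (0.79 × 438) = 0.76 × 346.0200 = 262.9752
Higher: delay to age 2 (262.9752).

262.98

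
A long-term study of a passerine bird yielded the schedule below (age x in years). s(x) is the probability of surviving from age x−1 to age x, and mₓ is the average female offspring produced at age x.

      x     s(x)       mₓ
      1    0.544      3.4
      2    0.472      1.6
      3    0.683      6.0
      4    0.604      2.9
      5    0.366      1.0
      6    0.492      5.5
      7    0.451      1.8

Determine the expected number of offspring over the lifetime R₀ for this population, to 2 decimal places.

Survivorship from birth: l_x = s_1·s_2·…·s_x.
  l_1 = 0.54400
  l_2 = 0.25677
  l_3 = 0.17537
  l_4 = 0.10593
  l_5 = 0.03877
  l_6 = 0.01907
  l_7 = 0.00860
R₀ = Σ l_x mₓ:
  age 1: 0.54400 × 3.4 = 1.8496
  age 2: 0.25677 × 1.6 = 0.4108
  age 3: 0.17537 × 6.0 = 1.0522
  age 4: 0.10593 × 2.9 = 0.3072
  age 5: 0.03877 × 1.0 = 0.0388
  age 6: 0.01907 × 5.5 = 0.1049
  age 7: 0.00860 × 1.8 = 0.0155
R₀ = 1.8496 + 0.4108 + 1.0522 + 0.3072 + 0.0388 + 0.1049 + 0.0155 = 3.7790

3.78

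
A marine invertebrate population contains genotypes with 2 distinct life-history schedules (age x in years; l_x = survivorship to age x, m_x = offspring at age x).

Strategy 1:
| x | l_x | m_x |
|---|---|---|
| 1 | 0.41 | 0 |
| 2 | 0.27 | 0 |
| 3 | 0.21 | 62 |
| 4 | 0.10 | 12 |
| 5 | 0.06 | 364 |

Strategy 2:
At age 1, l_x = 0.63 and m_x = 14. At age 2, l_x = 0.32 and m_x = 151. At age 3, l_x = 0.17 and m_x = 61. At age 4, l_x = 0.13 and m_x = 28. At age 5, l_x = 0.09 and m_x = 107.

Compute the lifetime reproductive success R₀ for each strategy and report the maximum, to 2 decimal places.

Strategy 1: R₀ = 0.41×0 + 0.27×0 + 0.21×62 + 0.10×12 + 0.06×364 = 36.0600
Strategy 2: R₀ = 0.63×14 + 0.32×151 + 0.17×61 + 0.13×28 + 0.09×107 = 80.7800
Highest R₀: strategy 2 with 80.7800.

80.78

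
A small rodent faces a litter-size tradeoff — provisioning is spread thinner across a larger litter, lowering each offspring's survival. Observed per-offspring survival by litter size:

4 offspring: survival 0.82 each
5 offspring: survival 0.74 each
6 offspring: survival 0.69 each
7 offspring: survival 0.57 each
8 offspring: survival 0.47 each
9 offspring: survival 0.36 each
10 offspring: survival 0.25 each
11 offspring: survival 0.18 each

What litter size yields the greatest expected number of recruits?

6

Expected recruits = c × s(c):
  c=4: 4 × 0.82 = 3.280
  c=5: 5 × 0.74 = 3.700
  c=6: 6 × 0.69 = 4.140
  c=7: 7 × 0.57 = 3.990
  c=8: 8 × 0.47 = 3.760
  c=9: 9 × 0.36 = 3.240
  c=10: 10 × 0.25 = 2.500
  c=11: 11 × 0.18 = 1.980
Maximum at c = 6 (4.140 recruits).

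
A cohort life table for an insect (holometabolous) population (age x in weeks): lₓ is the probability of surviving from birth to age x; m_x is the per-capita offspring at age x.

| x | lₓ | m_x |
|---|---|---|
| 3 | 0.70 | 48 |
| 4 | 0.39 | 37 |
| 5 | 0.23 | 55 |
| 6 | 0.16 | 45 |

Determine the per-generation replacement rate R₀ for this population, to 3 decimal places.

R₀ = Σ lₓ m_x:
  age 3: 0.70 × 48 = 33.6000
  age 4: 0.39 × 37 = 14.4300
  age 5: 0.23 × 55 = 12.6500
  age 6: 0.16 × 45 = 7.2000
R₀ = 33.6000 + 14.4300 + 12.6500 + 7.2000 = 67.8800

67.880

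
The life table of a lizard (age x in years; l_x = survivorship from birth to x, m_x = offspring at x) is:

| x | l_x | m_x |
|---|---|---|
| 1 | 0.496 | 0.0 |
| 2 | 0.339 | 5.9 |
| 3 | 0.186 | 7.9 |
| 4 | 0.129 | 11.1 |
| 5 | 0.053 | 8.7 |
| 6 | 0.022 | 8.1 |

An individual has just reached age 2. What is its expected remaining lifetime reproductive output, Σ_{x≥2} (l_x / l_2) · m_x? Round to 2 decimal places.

16.34

l_2 = 0.339. Conditional survival from age 2 to x is l_x / l_2.
  x=2: (0.339/0.339) × 5.9 = 5.9000
  x=3: (0.186/0.339) × 7.9 = 4.3345
  x=4: (0.129/0.339) × 11.1 = 4.2239
  x=5: (0.053/0.339) × 8.7 = 1.3602
  x=6: (0.022/0.339) × 8.1 = 0.5257
Sum = 5.9000 + 4.3345 + 4.2239 + 1.3602 + 0.5257 = 16.3442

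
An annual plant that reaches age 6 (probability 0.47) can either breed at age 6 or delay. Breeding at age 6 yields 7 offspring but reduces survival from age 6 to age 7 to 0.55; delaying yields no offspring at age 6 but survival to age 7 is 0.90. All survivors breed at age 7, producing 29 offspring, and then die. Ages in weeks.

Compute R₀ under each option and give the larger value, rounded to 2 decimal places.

breed at age 6: R₀ = 0.47 × (7 + 0.55 × 29) = 0.47 × 22.9500 = 10.7865
delay to age 7: R₀ = 0.47 × (0.90 × 29) = 0.47 × 26.1000 = 12.2670
Higher: delay to age 7 (12.2670).

12.27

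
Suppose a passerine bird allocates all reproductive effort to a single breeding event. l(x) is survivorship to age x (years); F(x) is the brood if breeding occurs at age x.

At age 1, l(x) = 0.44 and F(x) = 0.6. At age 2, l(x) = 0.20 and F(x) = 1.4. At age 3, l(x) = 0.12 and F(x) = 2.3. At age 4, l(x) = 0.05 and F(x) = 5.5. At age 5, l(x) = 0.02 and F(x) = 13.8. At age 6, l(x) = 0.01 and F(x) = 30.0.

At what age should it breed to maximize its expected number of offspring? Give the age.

6

Expected offspring if breeding at age x = l(x) × F(x):
  age 1: 0.44 × 0.6 = 0.264
  age 2: 0.20 × 1.4 = 0.280
  age 3: 0.12 × 2.3 = 0.276
  age 4: 0.05 × 5.5 = 0.275
  age 5: 0.02 × 13.8 = 0.276
  age 6: 0.01 × 30.0 = 0.300
Maximum at age 6 (0.300).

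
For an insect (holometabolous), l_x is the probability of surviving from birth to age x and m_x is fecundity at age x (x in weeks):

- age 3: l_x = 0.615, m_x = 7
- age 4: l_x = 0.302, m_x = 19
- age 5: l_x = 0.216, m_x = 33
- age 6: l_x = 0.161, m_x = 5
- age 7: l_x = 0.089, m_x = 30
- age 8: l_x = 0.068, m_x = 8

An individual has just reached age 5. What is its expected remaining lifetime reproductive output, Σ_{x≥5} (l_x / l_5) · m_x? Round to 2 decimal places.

l_5 = 0.216. Conditional survival from age 5 to x is l_x / l_5.
  x=5: (0.216/0.216) × 33 = 33.0000
  x=6: (0.161/0.216) × 5 = 3.7269
  x=7: (0.089/0.216) × 30 = 12.3611
  x=8: (0.068/0.216) × 8 = 2.5185
Sum = 33.0000 + 3.7269 + 12.3611 + 2.5185 = 51.6065

51.61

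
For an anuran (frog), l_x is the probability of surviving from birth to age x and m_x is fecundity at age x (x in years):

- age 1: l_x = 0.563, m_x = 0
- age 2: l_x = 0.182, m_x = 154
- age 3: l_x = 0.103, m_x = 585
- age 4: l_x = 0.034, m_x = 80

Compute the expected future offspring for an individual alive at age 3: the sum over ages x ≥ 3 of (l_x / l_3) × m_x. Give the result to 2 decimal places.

l_3 = 0.103. Conditional survival from age 3 to x is l_x / l_3.
  x=3: (0.103/0.103) × 585 = 585.0000
  x=4: (0.034/0.103) × 80 = 26.4078
Sum = 585.0000 + 26.4078 = 611.4078

611.41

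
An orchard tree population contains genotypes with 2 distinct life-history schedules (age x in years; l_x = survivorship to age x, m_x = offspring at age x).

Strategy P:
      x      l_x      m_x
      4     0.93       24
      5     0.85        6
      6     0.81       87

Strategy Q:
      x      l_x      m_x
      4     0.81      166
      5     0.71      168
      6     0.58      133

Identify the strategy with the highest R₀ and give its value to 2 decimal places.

Strategy P: R₀ = 0.93×24 + 0.85×6 + 0.81×87 = 97.8900
Strategy Q: R₀ = 0.81×166 + 0.71×168 + 0.58×133 = 330.8800
Highest R₀: strategy Q with 330.8800.

330.88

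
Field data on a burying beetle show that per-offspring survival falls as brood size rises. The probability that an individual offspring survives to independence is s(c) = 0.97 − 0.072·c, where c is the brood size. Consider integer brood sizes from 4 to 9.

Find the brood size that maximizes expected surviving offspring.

Expected surviving offspring = c × s(c):
  c=4: 4 × 0.682 = 2.728
  c=5: 5 × 0.610 = 3.050
  c=6: 6 × 0.538 = 3.228
  c=7: 7 × 0.466 = 3.262
  c=8: 8 × 0.394 = 3.152
  c=9: 9 × 0.322 = 2.898
Maximum at c = 7 (3.262 surviving offspring).

7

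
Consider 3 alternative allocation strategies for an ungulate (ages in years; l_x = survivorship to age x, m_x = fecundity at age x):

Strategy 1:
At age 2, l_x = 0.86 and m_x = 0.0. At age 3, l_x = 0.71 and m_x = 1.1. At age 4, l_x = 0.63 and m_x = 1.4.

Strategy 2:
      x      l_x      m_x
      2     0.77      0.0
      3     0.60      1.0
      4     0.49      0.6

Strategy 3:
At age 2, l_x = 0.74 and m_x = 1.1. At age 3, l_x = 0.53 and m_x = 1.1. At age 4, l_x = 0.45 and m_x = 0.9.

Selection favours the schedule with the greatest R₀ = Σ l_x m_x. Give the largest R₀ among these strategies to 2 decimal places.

1.80

Strategy 1: R₀ = 0.86×0.0 + 0.71×1.1 + 0.63×1.4 = 1.6630
Strategy 2: R₀ = 0.77×0.0 + 0.60×1.0 + 0.49×0.6 = 0.8940
Strategy 3: R₀ = 0.74×1.1 + 0.53×1.1 + 0.45×0.9 = 1.8020
Highest R₀: strategy 3 with 1.8020.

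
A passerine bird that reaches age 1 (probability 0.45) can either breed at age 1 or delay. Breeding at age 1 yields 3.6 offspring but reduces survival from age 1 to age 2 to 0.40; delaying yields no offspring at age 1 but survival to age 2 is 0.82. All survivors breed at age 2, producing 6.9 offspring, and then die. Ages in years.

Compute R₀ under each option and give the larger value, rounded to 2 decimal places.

2.86

breed at age 1: R₀ = 0.45 × (3.6 + 0.40 × 6.9) = 0.45 × 6.3600 = 2.8620
delay to age 2: R₀ = 0.45 × (0.82 × 6.9) = 0.45 × 5.6580 = 2.5461
Higher: breed at age 1 (2.8620).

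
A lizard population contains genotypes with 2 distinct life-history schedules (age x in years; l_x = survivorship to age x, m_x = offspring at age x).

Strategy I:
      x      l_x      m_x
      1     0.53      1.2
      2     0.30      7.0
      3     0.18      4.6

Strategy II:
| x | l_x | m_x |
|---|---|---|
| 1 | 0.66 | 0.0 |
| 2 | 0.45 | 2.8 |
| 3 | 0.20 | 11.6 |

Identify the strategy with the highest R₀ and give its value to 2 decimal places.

Strategy I: R₀ = 0.53×1.2 + 0.30×7.0 + 0.18×4.6 = 3.5640
Strategy II: R₀ = 0.66×0.0 + 0.45×2.8 + 0.20×11.6 = 3.5800
Highest R₀: strategy II with 3.5800.

3.58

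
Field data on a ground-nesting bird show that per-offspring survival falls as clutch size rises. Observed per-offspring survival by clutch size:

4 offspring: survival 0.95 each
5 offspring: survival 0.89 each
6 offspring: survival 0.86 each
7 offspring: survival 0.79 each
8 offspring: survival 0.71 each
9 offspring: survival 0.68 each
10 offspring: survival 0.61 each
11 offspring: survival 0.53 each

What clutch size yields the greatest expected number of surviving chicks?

9

Expected surviving chicks = c × s(c):
  c=4: 4 × 0.95 = 3.800
  c=5: 5 × 0.89 = 4.450
  c=6: 6 × 0.86 = 5.160
  c=7: 7 × 0.79 = 5.530
  c=8: 8 × 0.71 = 5.680
  c=9: 9 × 0.68 = 6.120
  c=10: 10 × 0.61 = 6.100
  c=11: 11 × 0.53 = 5.830
Maximum at c = 9 (6.120 surviving chicks).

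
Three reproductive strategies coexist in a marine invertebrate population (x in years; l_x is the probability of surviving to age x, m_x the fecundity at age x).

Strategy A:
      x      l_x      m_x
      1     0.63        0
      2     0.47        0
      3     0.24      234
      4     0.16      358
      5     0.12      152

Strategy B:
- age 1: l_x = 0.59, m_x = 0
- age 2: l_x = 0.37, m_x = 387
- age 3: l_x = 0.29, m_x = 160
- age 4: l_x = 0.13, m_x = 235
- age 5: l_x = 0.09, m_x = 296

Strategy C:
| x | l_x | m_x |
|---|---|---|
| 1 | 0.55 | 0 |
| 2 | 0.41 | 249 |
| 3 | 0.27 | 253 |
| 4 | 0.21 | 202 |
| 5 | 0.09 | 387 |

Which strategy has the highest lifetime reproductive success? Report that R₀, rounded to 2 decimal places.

Strategy A: R₀ = 0.63×0 + 0.47×0 + 0.24×234 + 0.16×358 + 0.12×152 = 131.6800
Strategy B: R₀ = 0.59×0 + 0.37×387 + 0.29×160 + 0.13×235 + 0.09×296 = 246.7800
Strategy C: R₀ = 0.55×0 + 0.41×249 + 0.27×253 + 0.21×202 + 0.09×387 = 247.6500
Highest R₀: strategy C with 247.6500.

247.65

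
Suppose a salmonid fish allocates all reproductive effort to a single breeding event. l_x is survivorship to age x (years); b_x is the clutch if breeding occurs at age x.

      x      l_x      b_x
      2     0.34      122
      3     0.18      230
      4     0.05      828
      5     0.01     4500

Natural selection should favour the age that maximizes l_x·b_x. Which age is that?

5

Expected offspring if breeding at age x = l_x × b_x:
  age 2: 0.34 × 122 = 41.480
  age 3: 0.18 × 230 = 41.400
  age 4: 0.05 × 828 = 41.400
  age 5: 0.01 × 4500 = 45.000
Maximum at age 5 (45.000).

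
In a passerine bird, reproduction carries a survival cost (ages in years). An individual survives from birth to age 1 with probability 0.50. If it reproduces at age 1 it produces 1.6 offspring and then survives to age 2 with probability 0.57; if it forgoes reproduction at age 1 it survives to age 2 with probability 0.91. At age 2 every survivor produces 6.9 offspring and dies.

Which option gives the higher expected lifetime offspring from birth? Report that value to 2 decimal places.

3.14

breed at age 1: R₀ = 0.50 × (1.6 + 0.57 × 6.9) = 0.50 × 5.5330 = 2.7665
delay to age 2: R₀ = 0.50 × (0.91 × 6.9) = 0.50 × 6.2790 = 3.1395
Higher: delay to age 2 (3.1395).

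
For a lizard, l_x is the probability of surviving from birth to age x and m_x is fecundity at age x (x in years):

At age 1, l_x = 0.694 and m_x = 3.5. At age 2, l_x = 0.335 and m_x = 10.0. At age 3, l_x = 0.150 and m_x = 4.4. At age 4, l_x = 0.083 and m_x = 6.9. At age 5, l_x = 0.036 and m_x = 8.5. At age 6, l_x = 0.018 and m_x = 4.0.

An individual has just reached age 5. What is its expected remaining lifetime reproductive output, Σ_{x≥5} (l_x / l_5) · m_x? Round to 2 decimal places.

10.50

l_5 = 0.036. Conditional survival from age 5 to x is l_x / l_5.
  x=5: (0.036/0.036) × 8.5 = 8.5000
  x=6: (0.018/0.036) × 4.0 = 2.0000
Sum = 8.5000 + 2.0000 = 10.5000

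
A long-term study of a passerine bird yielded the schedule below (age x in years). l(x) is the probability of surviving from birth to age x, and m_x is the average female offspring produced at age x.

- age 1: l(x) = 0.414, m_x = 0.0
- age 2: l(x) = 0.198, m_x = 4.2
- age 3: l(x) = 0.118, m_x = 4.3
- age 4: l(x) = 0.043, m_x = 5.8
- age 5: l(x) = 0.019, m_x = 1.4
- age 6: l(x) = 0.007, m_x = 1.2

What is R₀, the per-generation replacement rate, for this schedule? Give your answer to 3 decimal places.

R₀ = Σ l(x) m_x:
  age 1: 0.414 × 0.0 = 0.0000
  age 2: 0.198 × 4.2 = 0.8316
  age 3: 0.118 × 4.3 = 0.5074
  age 4: 0.043 × 5.8 = 0.2494
  age 5: 0.019 × 1.4 = 0.0266
  age 6: 0.007 × 1.2 = 0.0084
R₀ = 0.0000 + 0.8316 + 0.5074 + 0.2494 + 0.0266 + 0.0084 = 1.6234

1.623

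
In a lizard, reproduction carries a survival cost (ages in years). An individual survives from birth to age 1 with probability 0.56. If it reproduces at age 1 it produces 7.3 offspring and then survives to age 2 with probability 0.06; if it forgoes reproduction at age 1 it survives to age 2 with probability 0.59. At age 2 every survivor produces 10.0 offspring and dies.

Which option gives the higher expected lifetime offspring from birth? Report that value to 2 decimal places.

breed at age 1: R₀ = 0.56 × (7.3 + 0.06 × 10.0) = 0.56 × 7.9000 = 4.4240
delay to age 2: R₀ = 0.56 × (0.59 × 10.0) = 0.56 × 5.9000 = 3.3040
Higher: breed at age 1 (4.4240).

4.42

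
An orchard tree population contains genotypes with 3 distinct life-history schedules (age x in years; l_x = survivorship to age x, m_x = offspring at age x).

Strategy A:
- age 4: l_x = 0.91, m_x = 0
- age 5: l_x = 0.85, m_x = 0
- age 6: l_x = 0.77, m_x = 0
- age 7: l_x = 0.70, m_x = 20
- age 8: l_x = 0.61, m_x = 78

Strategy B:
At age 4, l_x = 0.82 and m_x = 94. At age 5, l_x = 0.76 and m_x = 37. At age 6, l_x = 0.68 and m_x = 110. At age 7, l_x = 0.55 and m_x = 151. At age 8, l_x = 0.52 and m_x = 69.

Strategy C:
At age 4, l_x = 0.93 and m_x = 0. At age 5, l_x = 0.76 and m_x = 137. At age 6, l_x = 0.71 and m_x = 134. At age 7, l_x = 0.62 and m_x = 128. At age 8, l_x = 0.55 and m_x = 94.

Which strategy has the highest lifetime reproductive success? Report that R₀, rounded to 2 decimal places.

Strategy A: R₀ = 0.91×0 + 0.85×0 + 0.77×0 + 0.70×20 + 0.61×78 = 61.5800
Strategy B: R₀ = 0.82×94 + 0.76×37 + 0.68×110 + 0.55×151 + 0.52×69 = 298.9300
Strategy C: R₀ = 0.93×0 + 0.76×137 + 0.71×134 + 0.62×128 + 0.55×94 = 330.3200
Highest R₀: strategy C with 330.3200.

330.32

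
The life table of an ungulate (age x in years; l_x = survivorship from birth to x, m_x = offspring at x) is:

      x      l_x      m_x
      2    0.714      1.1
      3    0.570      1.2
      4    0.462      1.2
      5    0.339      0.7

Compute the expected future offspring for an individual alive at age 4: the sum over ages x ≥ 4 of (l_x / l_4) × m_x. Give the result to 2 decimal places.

l_4 = 0.462. Conditional survival from age 4 to x is l_x / l_4.
  x=4: (0.462/0.462) × 1.2 = 1.2000
  x=5: (0.339/0.462) × 0.7 = 0.5136
Sum = 1.2000 + 0.5136 = 1.7136

1.71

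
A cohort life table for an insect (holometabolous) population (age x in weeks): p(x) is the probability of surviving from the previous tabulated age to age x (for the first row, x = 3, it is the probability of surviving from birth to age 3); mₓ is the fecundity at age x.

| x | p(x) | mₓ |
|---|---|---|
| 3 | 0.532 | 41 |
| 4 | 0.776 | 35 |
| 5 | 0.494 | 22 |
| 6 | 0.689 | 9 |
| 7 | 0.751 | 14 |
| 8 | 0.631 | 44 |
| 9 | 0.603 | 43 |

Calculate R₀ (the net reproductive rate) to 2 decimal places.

Survivorship from birth: l_x = p_3·p_4·…·p_x.
  l_3 = 0.53200
  l_4 = 0.41283
  l_5 = 0.20394
  l_6 = 0.14051
  l_7 = 0.10553
  l_8 = 0.06659
  l_9 = 0.04015
R₀ = Σ l_x mₓ:
  age 3: 0.53200 × 41 = 21.8120
  age 4: 0.41283 × 35 = 14.4490
  age 5: 0.20394 × 22 = 4.4867
  age 6: 0.14051 × 9 = 1.2646
  age 7: 0.10553 × 14 = 1.4774
  age 8: 0.06659 × 44 = 2.9300
  age 9: 0.04015 × 43 = 1.7264
R₀ = 21.8120 + 14.4490 + 4.4867 + 1.2646 + 1.4774 + 2.9300 + 1.7264 = 48.1461

48.15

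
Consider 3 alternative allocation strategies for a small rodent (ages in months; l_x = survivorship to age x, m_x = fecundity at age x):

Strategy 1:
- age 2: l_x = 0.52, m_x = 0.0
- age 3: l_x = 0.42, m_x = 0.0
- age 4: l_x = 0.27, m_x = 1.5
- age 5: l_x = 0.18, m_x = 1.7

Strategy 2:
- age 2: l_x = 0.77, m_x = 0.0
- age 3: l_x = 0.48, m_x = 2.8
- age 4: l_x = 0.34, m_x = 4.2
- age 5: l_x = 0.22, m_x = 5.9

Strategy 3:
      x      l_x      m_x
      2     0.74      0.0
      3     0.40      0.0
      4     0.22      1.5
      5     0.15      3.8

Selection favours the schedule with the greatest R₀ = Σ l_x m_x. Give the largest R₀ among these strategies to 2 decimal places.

4.07

Strategy 1: R₀ = 0.52×0.0 + 0.42×0.0 + 0.27×1.5 + 0.18×1.7 = 0.7110
Strategy 2: R₀ = 0.77×0.0 + 0.48×2.8 + 0.34×4.2 + 0.22×5.9 = 4.0700
Strategy 3: R₀ = 0.74×0.0 + 0.40×0.0 + 0.22×1.5 + 0.15×3.8 = 0.9000
Highest R₀: strategy 2 with 4.0700.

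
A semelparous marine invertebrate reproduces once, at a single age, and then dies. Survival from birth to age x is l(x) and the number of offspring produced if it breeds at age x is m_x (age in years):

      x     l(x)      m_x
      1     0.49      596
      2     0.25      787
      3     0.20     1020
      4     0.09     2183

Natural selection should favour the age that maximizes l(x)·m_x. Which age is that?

Expected offspring if breeding at age x = l(x) × m_x:
  age 1: 0.49 × 596 = 292.040
  age 2: 0.25 × 787 = 196.750
  age 3: 0.20 × 1020 = 204.000
  age 4: 0.09 × 2183 = 196.470
Maximum at age 1 (292.040).

1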